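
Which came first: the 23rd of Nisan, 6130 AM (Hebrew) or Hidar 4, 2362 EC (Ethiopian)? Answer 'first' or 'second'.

First date → JDN 2586794; second date → JDN 2586639.
JDN 2586639 < JDN 2586794, so the second date is earlier.

second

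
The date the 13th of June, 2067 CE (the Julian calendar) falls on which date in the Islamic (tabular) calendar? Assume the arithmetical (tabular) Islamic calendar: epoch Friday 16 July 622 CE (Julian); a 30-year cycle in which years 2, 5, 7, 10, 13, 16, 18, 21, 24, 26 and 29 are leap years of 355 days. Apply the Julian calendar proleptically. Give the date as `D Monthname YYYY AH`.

13 Rabi' al-Thani 1490 AH

Both dates share Julian Day Number 2476193; in the tabular Islamic calendar that is 13 Rabi' al-Thani 1490 AH.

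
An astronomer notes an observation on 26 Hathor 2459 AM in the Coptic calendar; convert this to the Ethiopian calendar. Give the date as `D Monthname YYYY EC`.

26 Hidar 2735 EC

Julian Day Number of the source date = 2722899.
Converting JDN 2722899 to the Ethiopian calendar gives 26 Hidar 2735 EC.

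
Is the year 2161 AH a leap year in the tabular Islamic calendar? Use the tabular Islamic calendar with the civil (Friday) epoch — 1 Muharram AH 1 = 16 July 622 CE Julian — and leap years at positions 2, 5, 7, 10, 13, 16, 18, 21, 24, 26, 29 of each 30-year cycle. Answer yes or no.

no

Year 2161 AH is year 1 of its 30-year cycle; leap positions are 2, 5, 7, 10, 13, 16, 18, 21, 24, 26, 29, so it is a common year (354 days).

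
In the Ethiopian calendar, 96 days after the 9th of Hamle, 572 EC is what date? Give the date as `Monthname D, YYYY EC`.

Tikimt 10, 573 EC

The starting date is JDN 1933087; 1933087 + 96 = 1933183.
JDN 1933183 corresponds to Tikimt 10, 573 EC.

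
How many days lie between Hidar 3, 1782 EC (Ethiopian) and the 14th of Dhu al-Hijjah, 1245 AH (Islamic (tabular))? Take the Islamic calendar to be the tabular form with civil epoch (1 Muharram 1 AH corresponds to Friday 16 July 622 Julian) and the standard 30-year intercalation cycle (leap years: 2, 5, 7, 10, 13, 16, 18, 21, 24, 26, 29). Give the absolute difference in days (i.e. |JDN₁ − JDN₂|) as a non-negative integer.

14817

JDN of the first date = 2374793.
JDN of the second date = 2389610.
|2389610 − 2374793| = 14817.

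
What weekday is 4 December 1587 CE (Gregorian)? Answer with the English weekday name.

Friday

2301037 ≡ 4 (mod 7); counting from Monday = 0 gives Friday.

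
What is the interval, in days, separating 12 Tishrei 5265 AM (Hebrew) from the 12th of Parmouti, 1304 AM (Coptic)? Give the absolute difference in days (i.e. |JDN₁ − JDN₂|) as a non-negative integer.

30515

First date → JDN 2270657; second date → JDN 2301172.
The interval is |2270657 − 2301172| = 30515 days.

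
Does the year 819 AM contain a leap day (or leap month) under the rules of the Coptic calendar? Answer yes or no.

819 mod 4 = 3; in the Coptic calendar a year is leap when year mod 4 = 3, so it is a leap year.

yes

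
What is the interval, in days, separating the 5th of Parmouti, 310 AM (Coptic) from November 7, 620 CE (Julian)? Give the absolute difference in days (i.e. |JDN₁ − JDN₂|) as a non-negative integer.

9718

First date → JDN 1938106; second date → JDN 1947824.
The interval is |1938106 − 1947824| = 9718 days.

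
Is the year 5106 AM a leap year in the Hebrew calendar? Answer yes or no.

yes

Hebrew year 5106 is year 14 of its 19-year Metonic cycle; leap years are at positions 3, 6, 8, 11, 14, 17, 19, so it is a leap year (13 months).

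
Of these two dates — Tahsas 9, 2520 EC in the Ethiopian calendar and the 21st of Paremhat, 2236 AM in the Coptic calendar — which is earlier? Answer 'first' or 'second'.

The two dates have Julian Day Numbers 2644384 and 2641564 respectively.
Since 2641564 < 2644384, the second date comes first.

second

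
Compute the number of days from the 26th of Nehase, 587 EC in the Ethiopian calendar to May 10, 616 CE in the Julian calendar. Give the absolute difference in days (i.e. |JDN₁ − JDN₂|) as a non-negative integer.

7570

JDN of the first date = 1938612.
JDN of the second date = 1946182.
|1946182 − 1938612| = 7570.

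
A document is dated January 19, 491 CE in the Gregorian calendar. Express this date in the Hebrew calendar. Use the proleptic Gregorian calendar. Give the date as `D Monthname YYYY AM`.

Julian Day Number of the source date = 1900413.
Converting JDN 1900413 to the Hebrew calendar gives 21 Shevat 4251 AM.

21 Shevat 4251 AM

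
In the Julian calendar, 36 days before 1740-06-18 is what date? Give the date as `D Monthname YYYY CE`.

13 May 1740 CE

Counting 36 days back from JDN 2356762 reaches JDN 2356726, which is 13 May 1740 CE.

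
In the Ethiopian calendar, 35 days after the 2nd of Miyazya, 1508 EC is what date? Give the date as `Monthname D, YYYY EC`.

Counting 35 days forward from JDN 2274864 reaches JDN 2274899, which is Ginbot 7, 1508 EC.

Ginbot 7, 1508 EC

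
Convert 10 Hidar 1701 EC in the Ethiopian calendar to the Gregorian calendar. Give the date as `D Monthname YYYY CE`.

Julian Day Number of the source date = 2345215.
Converting JDN 2345215 to the Gregorian calendar gives 17 November 1708 CE.

17 November 1708 CE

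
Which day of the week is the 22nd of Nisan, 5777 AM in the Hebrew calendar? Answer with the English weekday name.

This is JDN 2457862 (18 April 2017 Gregorian).
Since JDN mod 7 = 1 (0 = Monday), the day is Tuesday.

Tuesday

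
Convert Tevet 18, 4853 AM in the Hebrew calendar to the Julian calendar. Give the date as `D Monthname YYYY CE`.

20 December 1092 CE

Both dates share Julian Day Number 2120265; in the Julian calendar that is 20 December 1092 CE.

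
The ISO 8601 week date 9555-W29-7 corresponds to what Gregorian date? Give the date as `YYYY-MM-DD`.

ISO week 1 of 9555 is the week containing the first Thursday of 9555.
Week 29, day 7 (Sunday) lands on 9555-07-24.

9555-07-24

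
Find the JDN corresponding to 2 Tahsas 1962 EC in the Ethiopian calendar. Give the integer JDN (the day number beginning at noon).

2440567

In the Gregorian calendar the same day is 11 December 1969.
JDN 2299161 is 15 October 1582 CE (Gregorian); the target day is +141406 days from there, so JDN = 2440567.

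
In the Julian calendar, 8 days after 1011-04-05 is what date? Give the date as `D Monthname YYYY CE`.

13 April 1011 CE

JDN of 1011-04-05 = 2090420.
2090420 + 8 = 2090428.
JDN 2090428 in the Julian calendar is 13 April 1011 CE.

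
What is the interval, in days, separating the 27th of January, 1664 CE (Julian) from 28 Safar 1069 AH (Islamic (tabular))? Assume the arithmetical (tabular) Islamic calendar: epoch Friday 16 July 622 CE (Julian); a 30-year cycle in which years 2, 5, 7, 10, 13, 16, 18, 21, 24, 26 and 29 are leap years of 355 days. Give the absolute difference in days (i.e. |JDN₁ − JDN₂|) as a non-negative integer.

JDN of the first date = 2328860.
JDN of the second date = 2326961.
|2326961 − 2328860| = 1899.

1899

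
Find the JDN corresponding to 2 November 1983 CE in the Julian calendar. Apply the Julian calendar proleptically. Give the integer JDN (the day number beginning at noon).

Equivalently 15 November 1983 (Gregorian).
JDN 2451545 is 1 January 2000 CE (Gregorian); the target day is −5891 days from there, so JDN = 2445654.

2445654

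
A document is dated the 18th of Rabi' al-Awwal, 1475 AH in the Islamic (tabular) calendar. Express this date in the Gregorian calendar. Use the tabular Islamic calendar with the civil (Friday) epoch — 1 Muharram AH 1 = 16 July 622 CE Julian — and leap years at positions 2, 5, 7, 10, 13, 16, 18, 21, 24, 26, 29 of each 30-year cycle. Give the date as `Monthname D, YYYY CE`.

November 10, 2052 CE

Julian Day Number of the source date = 2470852.
Converting JDN 2470852 to the Gregorian calendar gives 10 November 2052 CE.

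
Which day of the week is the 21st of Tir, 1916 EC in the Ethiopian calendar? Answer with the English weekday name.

Wednesday

Equivalently 30 January 1924 Gregorian, JDN 2423815.
Since JDN mod 7 = 2 (0 = Monday), the day is Wednesday.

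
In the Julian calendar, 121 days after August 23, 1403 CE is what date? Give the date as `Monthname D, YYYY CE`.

JDN of August 23, 1403 CE = 2233738.
2233738 + 121 = 2233859.
JDN 2233859 in the Julian calendar is December 22, 1403 CE.

December 22, 1403 CE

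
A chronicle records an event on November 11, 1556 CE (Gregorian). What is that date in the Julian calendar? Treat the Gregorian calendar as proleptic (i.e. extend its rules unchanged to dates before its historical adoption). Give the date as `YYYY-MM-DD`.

For dates in this range the Gregorian date is 10 days ahead of the Julian.
11 November 1556 Gregorian − 10 days → 1 November 1556 Julian.

1556-11-01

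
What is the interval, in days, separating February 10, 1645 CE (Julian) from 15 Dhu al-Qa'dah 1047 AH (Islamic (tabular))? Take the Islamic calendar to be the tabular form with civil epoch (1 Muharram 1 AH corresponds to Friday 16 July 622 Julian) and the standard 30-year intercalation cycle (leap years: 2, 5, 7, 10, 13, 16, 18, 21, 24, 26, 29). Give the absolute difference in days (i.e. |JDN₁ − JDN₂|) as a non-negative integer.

2518

JDN of the first date = 2321935.
JDN of the second date = 2319417.
|2319417 − 2321935| = 2518.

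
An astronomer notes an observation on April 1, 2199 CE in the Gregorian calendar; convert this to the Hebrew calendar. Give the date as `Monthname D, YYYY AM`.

Both dates share Julian Day Number 2524319; in the Hebrew calendar that is 5 Nisan 5959 AM.

Nisan 5, 5959 AM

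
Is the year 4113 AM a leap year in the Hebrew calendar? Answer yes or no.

no

Hebrew year 4113 is year 9 of its 19-year Metonic cycle; leap years are at positions 3, 6, 8, 11, 14, 17, 19, so it is a common year (12 months).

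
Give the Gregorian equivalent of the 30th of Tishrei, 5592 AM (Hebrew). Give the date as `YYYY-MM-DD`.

Julian Day Number of the source date = 2390098.
Converting JDN 2390098 to the Gregorian calendar gives 7 October 1831 CE.

1831-10-07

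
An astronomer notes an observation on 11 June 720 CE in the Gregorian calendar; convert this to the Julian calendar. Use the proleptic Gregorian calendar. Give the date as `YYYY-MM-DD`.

0720-06-07

The Julian–Gregorian offset here is 4 days (Julian trailing).
11 June 720 Gregorian − 4 days → 7 June 720 Julian.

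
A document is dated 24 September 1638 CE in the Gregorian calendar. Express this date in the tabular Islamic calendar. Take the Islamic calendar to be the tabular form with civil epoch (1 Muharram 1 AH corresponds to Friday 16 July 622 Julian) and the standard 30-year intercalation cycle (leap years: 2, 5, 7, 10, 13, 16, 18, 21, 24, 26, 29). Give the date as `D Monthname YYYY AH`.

15 Jumada al-Awwal 1048 AH

Both dates share Julian Day Number 2319594; in the tabular Islamic calendar that is 15 Jumada al-Awwal 1048 AH.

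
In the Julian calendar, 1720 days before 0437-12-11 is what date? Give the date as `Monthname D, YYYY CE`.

JDN of 0437-12-11 = 1881017.
1881017 − 1720 = 1879297.
JDN 1879297 in the Julian calendar is March 27, 433 CE.

March 27, 433 CE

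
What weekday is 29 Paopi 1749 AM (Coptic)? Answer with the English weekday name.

In the Gregorian calendar this is 8 November 2032 (JDN 2463545).
2463545 ≡ 0 (mod 7); counting from Monday = 0 gives Monday.

Monday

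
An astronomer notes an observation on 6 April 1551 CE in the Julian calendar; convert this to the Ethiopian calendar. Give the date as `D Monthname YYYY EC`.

The source date corresponds to 16 April 1551 in the proleptic Gregorian calendar (JDN 2287656).
That day falls on 11 Miyazya 1543 EC in the Ethiopian calendar.

11 Miyazya 1543 EC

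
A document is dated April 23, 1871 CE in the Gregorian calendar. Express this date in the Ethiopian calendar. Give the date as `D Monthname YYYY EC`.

16 Miyazya 1863 EC

Both dates share Julian Day Number 2404541; in the Ethiopian calendar that is 16 Miyazya 1863 EC.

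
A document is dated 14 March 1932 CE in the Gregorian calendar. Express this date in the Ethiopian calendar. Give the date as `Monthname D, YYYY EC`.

Megabit 5, 1924 EC

Both dates share Julian Day Number 2426781; in the Ethiopian calendar that is 5 Megabit 1924 EC.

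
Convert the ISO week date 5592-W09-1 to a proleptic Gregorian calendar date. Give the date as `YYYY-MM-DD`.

5592-02-24

ISO week 1 of 5592 is the week containing the first Thursday of 5592.
Week 9, day 1 (Monday) lands on 5592-02-24.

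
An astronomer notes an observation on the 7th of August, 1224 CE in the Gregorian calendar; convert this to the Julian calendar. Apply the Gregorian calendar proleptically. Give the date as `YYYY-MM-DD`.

At this point the Julian calendar is 7 days behind the Gregorian.
7 August 1224 Gregorian − 7 days → 31 July 1224 Julian.

1224-07-31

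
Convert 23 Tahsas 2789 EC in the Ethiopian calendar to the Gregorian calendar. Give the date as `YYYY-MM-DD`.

2797-01-07

Julian Day Number of the source date = 2742650.
Converting JDN 2742650 to the Gregorian calendar gives 7 January 2797 CE.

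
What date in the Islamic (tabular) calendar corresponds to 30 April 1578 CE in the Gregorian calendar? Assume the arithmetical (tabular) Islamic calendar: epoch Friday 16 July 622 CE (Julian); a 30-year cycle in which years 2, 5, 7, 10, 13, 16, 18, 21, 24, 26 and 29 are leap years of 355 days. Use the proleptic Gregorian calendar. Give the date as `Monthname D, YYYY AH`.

Julian Day Number of the source date = 2297532.
Converting JDN 2297532 to the tabular Islamic calendar gives 12 Safar 986 AH.

Safar 12, 986 AH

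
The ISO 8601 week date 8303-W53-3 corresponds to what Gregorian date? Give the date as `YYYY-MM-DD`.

8303-12-30

ISO week 1 of 8303 is the week containing the first Thursday of 8303.
Week 53, day 3 (Wednesday) lands on 8303-12-30.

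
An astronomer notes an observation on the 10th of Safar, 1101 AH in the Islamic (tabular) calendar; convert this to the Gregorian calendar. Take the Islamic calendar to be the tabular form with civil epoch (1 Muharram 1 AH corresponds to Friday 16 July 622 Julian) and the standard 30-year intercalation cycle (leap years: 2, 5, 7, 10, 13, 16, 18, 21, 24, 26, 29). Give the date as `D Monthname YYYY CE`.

Both dates share Julian Day Number 2338282; in the Gregorian calendar that is 23 November 1689 CE.

23 November 1689 CE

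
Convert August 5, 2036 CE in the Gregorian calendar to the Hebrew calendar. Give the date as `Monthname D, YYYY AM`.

Julian Day Number of the source date = 2464911.
Converting JDN 2464911 to the Hebrew calendar gives 12 Av 5796 AM.

Av 12, 5796 AM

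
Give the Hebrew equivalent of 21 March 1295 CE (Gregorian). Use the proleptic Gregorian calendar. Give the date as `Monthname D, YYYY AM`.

Julian Day Number of the source date = 2194129.
Converting JDN 2194129 to the Hebrew calendar gives 25 Adar 5055 AM.

Adar 25, 5055 AM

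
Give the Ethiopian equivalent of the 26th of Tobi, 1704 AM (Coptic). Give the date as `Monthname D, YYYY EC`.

Julian Day Number of the source date = 2447196.
Converting JDN 2447196 to the Ethiopian calendar gives 26 Tir 1980 EC.

Tir 26, 1980 EC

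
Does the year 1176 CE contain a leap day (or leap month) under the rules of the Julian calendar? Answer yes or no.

1176 mod 4 = 0, so it is a leap year in the Julian calendar.

yes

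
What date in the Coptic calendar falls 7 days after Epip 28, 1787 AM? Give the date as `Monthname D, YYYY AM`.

Counting 7 days forward from JDN 2477693 reaches JDN 2477700, which is Mesori 5, 1787 AM.

Mesori 5, 1787 AM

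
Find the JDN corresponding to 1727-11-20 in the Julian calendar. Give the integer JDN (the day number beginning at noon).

2352168

Equivalently 1 December 1727 (Gregorian).
JDN 2299161 is 15 October 1582 CE (Gregorian); the target day is +53007 days from there, so JDN = 2352168.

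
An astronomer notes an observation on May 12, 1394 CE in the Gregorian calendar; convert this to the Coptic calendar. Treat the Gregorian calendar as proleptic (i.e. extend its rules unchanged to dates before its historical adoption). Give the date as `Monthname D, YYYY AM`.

Pashons 9, 1110 AM

Both dates share Julian Day Number 2230340; in the Coptic calendar that is 9 Pashons 1110 AM.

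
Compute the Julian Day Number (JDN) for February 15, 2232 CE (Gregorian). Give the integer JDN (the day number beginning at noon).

2536326

JDN 2400001 is 17 November 1858 CE (Gregorian), MJD 0; the target day is +136325 days from there, so JDN = 2536326.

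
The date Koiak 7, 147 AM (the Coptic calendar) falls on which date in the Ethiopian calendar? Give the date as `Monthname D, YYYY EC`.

Tahsas 7, 423 EC

Both dates share Julian Day Number 1878452; in the Ethiopian calendar that is 7 Tahsas 423 EC.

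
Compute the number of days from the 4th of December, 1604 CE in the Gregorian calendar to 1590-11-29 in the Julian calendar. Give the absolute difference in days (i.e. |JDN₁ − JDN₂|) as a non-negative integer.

5109

First date → JDN 2307247; second date → JDN 2302138.
The interval is |2307247 − 2302138| = 5109 days.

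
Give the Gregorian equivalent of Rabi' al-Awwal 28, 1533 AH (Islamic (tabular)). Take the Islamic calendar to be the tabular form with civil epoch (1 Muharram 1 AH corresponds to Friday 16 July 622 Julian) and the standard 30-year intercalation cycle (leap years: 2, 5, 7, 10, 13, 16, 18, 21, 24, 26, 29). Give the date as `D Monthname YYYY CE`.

1 March 2109 CE

Both dates share Julian Day Number 2491416; in the Gregorian calendar that is 1 March 2109 CE.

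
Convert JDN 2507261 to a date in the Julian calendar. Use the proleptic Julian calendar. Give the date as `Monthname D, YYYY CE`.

JDN 2507261 is 18 July 2152 in the Gregorian calendar.
In the Julian calendar that day is July 4, 2152 CE.

July 4, 2152 CE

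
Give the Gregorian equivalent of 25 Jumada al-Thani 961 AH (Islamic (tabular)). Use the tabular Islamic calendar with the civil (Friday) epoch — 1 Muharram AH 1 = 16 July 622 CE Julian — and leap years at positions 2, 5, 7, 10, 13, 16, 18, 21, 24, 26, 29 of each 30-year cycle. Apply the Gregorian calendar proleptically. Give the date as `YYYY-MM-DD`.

Both dates share Julian Day Number 2288804; in the Gregorian calendar that is 7 June 1554 CE.

1554-06-07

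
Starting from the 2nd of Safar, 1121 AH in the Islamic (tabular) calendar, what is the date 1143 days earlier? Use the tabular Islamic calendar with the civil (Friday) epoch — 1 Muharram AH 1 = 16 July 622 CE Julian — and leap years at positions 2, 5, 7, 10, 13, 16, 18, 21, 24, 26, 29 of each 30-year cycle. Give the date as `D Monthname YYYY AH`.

The starting date is JDN 2345362; 2345362 − 1143 = 2344219.
JDN 2344219 corresponds to 12 Dhu al-Qa'dah 1117 AH.

12 Dhu al-Qa'dah 1117 AH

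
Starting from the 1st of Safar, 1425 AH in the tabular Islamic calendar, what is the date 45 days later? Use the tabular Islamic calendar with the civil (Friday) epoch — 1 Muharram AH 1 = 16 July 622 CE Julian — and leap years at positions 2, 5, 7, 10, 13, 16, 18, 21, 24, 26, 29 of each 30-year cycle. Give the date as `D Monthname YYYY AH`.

17 Rabi' al-Awwal 1425 AH

JDN of the 1st of Safar, 1425 AH = 2453088.
2453088 + 45 = 2453133.
JDN 2453133 in the tabular Islamic calendar is 17 Rabi' al-Awwal 1425 AH.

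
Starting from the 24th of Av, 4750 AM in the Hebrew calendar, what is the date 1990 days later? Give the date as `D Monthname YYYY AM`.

JDN of the 24th of Av, 4750 AM = 2082884.
2082884 + 1990 = 2084874.
JDN 2084874 in the Hebrew calendar is 4 Adar I 4756 AM.

4 Adar I 4756 AM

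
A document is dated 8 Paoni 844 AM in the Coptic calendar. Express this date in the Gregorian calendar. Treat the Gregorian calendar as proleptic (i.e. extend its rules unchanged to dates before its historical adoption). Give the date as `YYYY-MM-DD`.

Both dates share Julian Day Number 2133213; in the Gregorian calendar that is 9 June 1128 CE.

1128-06-09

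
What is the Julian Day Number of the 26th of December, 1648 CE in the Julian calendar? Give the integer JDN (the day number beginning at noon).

In the Gregorian calendar the same day is 5 January 1649.
JDN 2299161 is 15 October 1582 CE (Gregorian); the target day is +24189 days from there, so JDN = 2323350.

2323350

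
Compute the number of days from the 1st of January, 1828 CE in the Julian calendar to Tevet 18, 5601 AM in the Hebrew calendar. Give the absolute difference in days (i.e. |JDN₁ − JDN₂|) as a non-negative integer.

First date → JDN 2388735; second date → JDN 2393482.
The interval is |2388735 − 2393482| = 4747 days.

4747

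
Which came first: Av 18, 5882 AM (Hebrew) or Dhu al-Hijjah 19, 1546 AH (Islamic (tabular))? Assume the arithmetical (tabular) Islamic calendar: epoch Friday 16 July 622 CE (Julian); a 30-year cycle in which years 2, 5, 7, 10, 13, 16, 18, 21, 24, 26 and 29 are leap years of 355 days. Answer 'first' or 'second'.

second

First date → JDN 2496336; second date → JDN 2496279.
JDN 2496279 < JDN 2496336, so the second date is earlier.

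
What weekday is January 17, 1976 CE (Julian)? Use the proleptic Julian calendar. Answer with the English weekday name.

Equivalently 30 January 1976 Gregorian, JDN 2442808.
JDN 2442808 mod 7 = 4, and JDN 0 was a Monday, so this is a Friday.

Friday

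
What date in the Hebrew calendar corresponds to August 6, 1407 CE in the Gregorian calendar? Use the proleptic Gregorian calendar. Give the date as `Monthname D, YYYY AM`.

Both dates share Julian Day Number 2235173; in the Hebrew calendar that is 23 Av 5167 AM.

Av 23, 5167 AM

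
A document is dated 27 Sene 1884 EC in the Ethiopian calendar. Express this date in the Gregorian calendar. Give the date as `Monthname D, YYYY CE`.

July 3, 1892 CE

Both dates share Julian Day Number 2412283; in the Gregorian calendar that is 3 July 1892 CE.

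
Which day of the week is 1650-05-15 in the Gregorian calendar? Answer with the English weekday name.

Since JDN mod 7 = 6 (0 = Monday), the day is Sunday.

Sunday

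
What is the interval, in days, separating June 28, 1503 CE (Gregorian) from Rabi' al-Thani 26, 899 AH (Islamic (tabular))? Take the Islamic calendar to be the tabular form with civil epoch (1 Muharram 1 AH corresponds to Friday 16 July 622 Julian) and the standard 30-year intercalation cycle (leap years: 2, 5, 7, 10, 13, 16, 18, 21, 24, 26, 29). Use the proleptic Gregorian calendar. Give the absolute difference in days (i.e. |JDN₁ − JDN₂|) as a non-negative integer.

3422

First date → JDN 2270197; second date → JDN 2266775.
The interval is |2270197 − 2266775| = 3422 days.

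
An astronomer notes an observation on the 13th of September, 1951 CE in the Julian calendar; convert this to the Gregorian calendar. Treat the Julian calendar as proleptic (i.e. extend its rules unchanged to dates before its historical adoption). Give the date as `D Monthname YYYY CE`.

26 September 1951 CE

The Julian–Gregorian offset here is 13 days (Julian trailing).
13 September 1951 Julian + 13 days → 26 September 1951 Gregorian.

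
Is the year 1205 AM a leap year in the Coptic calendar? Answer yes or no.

1205 mod 4 = 1; in the Coptic calendar a year is leap when year mod 4 = 3, so it is a common year.

no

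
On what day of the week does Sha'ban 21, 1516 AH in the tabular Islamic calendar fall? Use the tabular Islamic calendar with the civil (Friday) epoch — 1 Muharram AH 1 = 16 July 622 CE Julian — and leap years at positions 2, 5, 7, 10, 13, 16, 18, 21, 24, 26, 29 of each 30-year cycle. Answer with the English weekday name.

Monday

In the Gregorian calendar this is 19 January 2093 (JDN 2485532).
JDN 2485532 mod 7 = 0, and JDN 0 was a Monday, so this is a Monday.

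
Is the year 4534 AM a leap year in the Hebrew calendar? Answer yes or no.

no

Hebrew year 4534 is year 12 of its 19-year Metonic cycle; leap years are at positions 3, 6, 8, 11, 14, 17, 19, so it is a common year (12 months).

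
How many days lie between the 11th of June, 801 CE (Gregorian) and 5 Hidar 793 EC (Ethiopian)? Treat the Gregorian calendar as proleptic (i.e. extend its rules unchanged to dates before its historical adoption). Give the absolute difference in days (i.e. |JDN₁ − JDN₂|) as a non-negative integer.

First date → JDN 2013781; second date → JDN 2013563.
The interval is |2013781 − 2013563| = 218 days.

218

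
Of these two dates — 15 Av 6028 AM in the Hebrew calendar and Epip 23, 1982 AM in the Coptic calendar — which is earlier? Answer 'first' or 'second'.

second

The two dates have Julian Day Numbers 2549636 and 2548912 respectively.
Since 2548912 < 2549636, the second date comes first.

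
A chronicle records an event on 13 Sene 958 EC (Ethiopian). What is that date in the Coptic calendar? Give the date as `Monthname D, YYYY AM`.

The source date corresponds to 12 June 966 in the proleptic Gregorian calendar (JDN 2074047).
That day falls on 13 Paoni 682 AM in the Coptic calendar.

Paoni 13, 682 AM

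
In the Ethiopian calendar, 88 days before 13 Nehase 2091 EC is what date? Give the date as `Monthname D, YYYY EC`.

JDN of 13 Nehase 2091 EC = 2487935.
2487935 − 88 = 2487847.
JDN 2487847 in the Ethiopian calendar is Ginbot 15, 2091 EC.

Ginbot 15, 2091 EC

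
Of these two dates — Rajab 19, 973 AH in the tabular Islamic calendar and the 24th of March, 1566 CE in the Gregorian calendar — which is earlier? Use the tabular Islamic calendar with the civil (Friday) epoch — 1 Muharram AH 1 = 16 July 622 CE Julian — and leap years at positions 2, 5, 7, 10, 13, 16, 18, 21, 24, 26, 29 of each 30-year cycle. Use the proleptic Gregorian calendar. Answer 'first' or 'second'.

first

First date → JDN 2293079; second date → JDN 2293112.
JDN 2293079 < JDN 2293112, so the first date is earlier.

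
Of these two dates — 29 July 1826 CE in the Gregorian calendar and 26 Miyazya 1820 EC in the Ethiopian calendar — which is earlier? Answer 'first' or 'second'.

first

The two dates have Julian Day Numbers 2388202 and 2388846 respectively.
Since 2388202 < 2388846, the first date comes first.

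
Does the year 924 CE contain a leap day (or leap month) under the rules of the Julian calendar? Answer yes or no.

yes

924 mod 4 = 0, so it is a leap year in the Julian calendar.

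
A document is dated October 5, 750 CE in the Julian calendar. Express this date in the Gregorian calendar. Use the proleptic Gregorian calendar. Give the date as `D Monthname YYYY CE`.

The Julian–Gregorian offset here is 4 days (Julian trailing).
5 October 750 Julian + 4 days → 9 October 750 Gregorian.

9 October 750 CE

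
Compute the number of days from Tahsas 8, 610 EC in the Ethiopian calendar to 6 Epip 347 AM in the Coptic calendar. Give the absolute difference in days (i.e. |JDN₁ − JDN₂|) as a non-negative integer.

4956

JDN of the first date = 1946755.
JDN of the second date = 1951711.
|1951711 − 1946755| = 4956.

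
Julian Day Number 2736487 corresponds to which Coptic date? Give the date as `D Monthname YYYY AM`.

JDN 2736487 is 23 February 2780 in the Gregorian calendar.
In the Coptic calendar that day is 9 Meshir 2496 AM.

9 Meshir 2496 AM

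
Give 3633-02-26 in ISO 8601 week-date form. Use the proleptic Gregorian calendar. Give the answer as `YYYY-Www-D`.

The weekday is Saturday (ISO weekday 6).
That Saturday belongs to ISO week 8 of ISO year 3633.

3633-W08-6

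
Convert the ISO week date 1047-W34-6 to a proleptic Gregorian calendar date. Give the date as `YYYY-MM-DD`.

1047-08-28

ISO week 1 of 1047 is the week containing the first Thursday of 1047.
Week 34, day 6 (Saturday) lands on 1047-08-28.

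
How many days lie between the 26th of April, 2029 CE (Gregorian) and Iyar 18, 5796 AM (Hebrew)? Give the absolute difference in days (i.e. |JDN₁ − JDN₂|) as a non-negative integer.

2576

First date → JDN 2462253; second date → JDN 2464829.
The interval is |2462253 − 2464829| = 2576 days.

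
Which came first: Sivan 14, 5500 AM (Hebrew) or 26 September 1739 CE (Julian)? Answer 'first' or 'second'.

second

Converting both to JDN: 2356742 vs 2356496; the smaller is the second.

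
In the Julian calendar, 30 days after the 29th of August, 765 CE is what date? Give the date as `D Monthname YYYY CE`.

28 September 765 CE

The starting date is JDN 2000715; 2000715 + 30 = 2000745.
JDN 2000745 corresponds to 28 September 765 CE.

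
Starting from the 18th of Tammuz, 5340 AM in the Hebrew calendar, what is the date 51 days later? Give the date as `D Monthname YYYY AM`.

10 Elul 5340 AM

The starting date is JDN 2298335; 2298335 + 51 = 2298386.
JDN 2298386 corresponds to 10 Elul 5340 AM.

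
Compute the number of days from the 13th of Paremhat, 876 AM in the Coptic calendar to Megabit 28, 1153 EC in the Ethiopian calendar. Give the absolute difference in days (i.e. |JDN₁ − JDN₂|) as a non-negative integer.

First date → JDN 2144816; second date → JDN 2145196.
The interval is |2144816 − 2145196| = 380 days.

380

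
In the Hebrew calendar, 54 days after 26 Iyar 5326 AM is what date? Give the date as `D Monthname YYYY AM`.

21 Tammuz 5326 AM

Counting 54 days forward from JDN 2293174 reaches JDN 2293228, which is 21 Tammuz 5326 AM.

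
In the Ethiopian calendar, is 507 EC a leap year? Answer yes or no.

yes

507 mod 4 = 3; in the Ethiopian calendar a year is leap when year mod 4 = 3, so it is a leap year.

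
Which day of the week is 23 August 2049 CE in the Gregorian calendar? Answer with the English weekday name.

JDN 2469677 mod 7 = 0, and JDN 0 was a Monday, so this is a Monday.

Monday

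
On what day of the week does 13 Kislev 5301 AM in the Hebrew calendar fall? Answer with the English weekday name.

In the proleptic Gregorian calendar this is 23 November 1540 (JDN 2283860).
JDN 2283860 mod 7 = 5, and JDN 0 was a Monday, so this is a Saturday.

Saturday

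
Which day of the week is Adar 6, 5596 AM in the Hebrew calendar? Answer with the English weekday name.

This is JDN 2391699 (24 February 1836 Gregorian).
JDN 2391699 mod 7 = 2, and JDN 0 was a Monday, so this is a Wednesday.

Wednesday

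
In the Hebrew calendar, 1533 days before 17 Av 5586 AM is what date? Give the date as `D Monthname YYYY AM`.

20 Sivan 5582 AM

The starting date is JDN 2388224; 2388224 − 1533 = 2386691.
JDN 2386691 corresponds to 20 Sivan 5582 AM.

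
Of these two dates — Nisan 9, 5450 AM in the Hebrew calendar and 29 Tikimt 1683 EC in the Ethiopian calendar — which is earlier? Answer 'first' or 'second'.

first

The two dates have Julian Day Numbers 2338398 and 2338629 respectively.
Since 2338398 < 2338629, the first date comes first.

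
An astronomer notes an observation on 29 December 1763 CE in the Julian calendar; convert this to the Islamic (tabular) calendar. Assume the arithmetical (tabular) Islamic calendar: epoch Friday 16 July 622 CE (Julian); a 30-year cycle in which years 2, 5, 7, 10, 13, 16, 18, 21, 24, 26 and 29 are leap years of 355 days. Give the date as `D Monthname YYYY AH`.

5 Rajab 1177 AH

Julian Day Number of the source date = 2365356.
Converting JDN 2365356 to the tabular Islamic calendar gives 5 Rajab 1177 AH.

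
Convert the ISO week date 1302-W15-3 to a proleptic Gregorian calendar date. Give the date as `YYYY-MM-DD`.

ISO week 1 of 1302 is the week containing the first Thursday of 1302.
Week 15, day 3 (Wednesday) lands on 1302-04-12.

1302-04-12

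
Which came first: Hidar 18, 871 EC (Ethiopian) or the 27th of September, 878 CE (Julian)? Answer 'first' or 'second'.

second

The two dates have Julian Day Numbers 2042065 and 2042017 respectively.
Since 2042017 < 2042065, the second date comes first.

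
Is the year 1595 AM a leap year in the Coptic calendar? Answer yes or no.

yes

1595 mod 4 = 3; in the Coptic calendar a year is leap when year mod 4 = 3, so it is a leap year.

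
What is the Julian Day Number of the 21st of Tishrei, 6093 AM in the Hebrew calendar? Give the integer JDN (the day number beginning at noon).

Equivalently 12 October 2332 (Gregorian).
JDN 2299161 is 15 October 1582 CE (Gregorian); the target day is +273929 days from there, so JDN = 2573090.

2573090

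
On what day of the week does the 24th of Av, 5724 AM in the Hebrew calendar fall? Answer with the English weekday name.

Equivalently 2 August 1964 Gregorian, JDN 2438610.
2438610 ≡ 6 (mod 7); counting from Monday = 0 gives Sunday.

Sunday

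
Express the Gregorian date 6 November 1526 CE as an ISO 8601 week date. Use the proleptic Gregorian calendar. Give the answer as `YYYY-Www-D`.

The weekday is Saturday (ISO weekday 6).
That Saturday belongs to ISO week 44 of ISO year 1526.

1526-W44-6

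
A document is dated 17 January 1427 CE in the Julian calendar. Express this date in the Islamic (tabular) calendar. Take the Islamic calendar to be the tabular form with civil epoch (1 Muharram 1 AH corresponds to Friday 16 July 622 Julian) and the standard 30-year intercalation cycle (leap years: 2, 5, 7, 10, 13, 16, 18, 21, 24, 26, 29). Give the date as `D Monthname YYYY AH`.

18 Rabi' al-Awwal 830 AH

Julian Day Number of the source date = 2242286.
Converting JDN 2242286 to the tabular Islamic calendar gives 18 Rabi' al-Awwal 830 AH.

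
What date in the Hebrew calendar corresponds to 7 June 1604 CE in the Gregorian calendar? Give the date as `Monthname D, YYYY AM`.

Sivan 9, 5364 AM

Both dates share Julian Day Number 2307067; in the Hebrew calendar that is 9 Sivan 5364 AM.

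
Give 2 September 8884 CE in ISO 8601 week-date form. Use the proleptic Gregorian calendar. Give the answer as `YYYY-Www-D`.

The weekday is Saturday (ISO weekday 6).
That Saturday belongs to ISO week 35 of ISO year 8884.

8884-W35-6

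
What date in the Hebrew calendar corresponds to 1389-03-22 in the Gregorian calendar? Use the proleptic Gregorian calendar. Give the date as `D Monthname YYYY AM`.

Both dates share Julian Day Number 2228463; in the Hebrew calendar that is 16 Adar II 5149 AM.

16 Adar II 5149 AM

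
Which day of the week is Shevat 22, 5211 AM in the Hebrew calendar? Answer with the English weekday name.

This is JDN 2251060 (3 February 1451 Gregorian).
Since JDN mod 7 = 0 (0 = Monday), the day is Monday.

Monday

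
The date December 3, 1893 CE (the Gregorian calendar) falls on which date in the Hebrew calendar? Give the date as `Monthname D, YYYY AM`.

Kislev 24, 5654 AM

Julian Day Number of the source date = 2412801.
Converting JDN 2412801 to the Hebrew calendar gives 24 Kislev 5654 AM.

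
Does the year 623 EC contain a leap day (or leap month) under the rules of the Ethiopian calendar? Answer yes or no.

623 mod 4 = 3; in the Ethiopian calendar a year is leap when year mod 4 = 3, so it is a leap year.

yes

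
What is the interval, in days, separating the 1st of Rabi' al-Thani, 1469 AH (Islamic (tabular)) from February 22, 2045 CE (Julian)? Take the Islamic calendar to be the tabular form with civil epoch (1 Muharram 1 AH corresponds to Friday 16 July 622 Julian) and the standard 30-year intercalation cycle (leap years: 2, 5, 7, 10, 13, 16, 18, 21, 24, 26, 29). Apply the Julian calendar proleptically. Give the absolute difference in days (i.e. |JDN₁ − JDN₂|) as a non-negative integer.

JDN of the first date = 2468739.
JDN of the second date = 2468047.
|2468047 − 2468739| = 692.

692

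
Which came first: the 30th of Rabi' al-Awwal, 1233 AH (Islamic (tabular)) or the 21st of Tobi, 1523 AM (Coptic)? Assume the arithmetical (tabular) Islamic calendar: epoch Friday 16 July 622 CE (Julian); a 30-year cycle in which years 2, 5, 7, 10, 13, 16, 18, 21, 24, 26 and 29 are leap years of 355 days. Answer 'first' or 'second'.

Converting both to JDN: 2385108 vs 2381080; the smaller is the second.

second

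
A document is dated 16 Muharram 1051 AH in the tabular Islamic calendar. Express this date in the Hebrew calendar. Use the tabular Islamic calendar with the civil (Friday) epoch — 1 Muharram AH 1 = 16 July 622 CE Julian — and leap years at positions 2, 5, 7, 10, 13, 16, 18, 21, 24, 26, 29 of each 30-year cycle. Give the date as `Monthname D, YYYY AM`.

Both dates share Julian Day Number 2320540; in the Hebrew calendar that is 17 Iyar 5401 AM.

Iyar 17, 5401 AM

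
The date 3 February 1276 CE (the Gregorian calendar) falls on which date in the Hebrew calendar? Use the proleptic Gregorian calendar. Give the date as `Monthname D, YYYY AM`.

Both dates share Julian Day Number 2187143; in the Hebrew calendar that is 10 Shevat 5036 AM.

Shevat 10, 5036 AM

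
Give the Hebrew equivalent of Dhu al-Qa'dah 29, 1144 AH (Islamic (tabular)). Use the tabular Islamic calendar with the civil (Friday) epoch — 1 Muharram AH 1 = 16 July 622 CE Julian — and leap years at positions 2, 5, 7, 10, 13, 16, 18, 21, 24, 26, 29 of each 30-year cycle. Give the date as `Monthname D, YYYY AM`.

Iyar 29, 5492 AM

The source date corresponds to 24 May 1732 in the Gregorian calendar (JDN 2353804).
That day falls on 29 Iyar 5492 AM in the Hebrew calendar.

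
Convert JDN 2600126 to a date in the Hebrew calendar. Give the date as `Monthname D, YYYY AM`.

Cheshvan 7, 6167 AM

The Gregorian equivalent of JDN 2600126 is 20 October 2406.
In the Hebrew calendar that day is Cheshvan 7, 6167 AM.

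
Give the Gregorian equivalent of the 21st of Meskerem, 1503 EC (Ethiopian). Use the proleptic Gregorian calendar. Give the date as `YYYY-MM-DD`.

Julian Day Number of the source date = 2272846.
Converting JDN 2272846 to the Gregorian calendar gives 28 September 1510 CE.

1510-09-28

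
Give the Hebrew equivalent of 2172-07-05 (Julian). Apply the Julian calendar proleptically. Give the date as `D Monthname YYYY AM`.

Julian Day Number of the source date = 2514567.
Converting JDN 2514567 to the Hebrew calendar gives 27 Tammuz 5932 AM.

27 Tammuz 5932 AM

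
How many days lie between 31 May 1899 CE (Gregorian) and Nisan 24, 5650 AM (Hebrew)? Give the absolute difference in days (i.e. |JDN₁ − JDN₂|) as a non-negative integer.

JDN of the first date = 2414806.
JDN of the second date = 2411472.
|2411472 − 2414806| = 3334.

3334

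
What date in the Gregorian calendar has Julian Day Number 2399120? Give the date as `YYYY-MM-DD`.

1856-06-19

JDN 2451545 is 1 Jan 2000; 2399120 is −52425 days from there.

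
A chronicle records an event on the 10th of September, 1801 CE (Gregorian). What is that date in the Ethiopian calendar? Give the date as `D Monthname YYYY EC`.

Both dates share Julian Day Number 2379114; in the Ethiopian calendar that is 1 Meskerem 1794 EC.

1 Meskerem 1794 EC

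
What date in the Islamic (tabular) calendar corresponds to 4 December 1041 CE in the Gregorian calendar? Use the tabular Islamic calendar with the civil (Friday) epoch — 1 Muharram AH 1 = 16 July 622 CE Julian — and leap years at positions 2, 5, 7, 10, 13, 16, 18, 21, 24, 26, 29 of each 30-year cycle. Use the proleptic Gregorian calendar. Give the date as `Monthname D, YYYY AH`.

Rabi' al-Thani 1, 433 AH

Both dates share Julian Day Number 2101615; in the tabular Islamic calendar that is 1 Rabi' al-Thani 433 AH.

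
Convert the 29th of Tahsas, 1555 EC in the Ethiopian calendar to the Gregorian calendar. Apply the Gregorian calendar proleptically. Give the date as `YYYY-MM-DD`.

Both dates share Julian Day Number 2291937; in the Gregorian calendar that is 4 January 1563 CE.

1563-01-04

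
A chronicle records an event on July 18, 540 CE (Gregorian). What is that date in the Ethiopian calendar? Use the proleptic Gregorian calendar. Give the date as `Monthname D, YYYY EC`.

Julian Day Number of the source date = 1918490.
Converting JDN 1918490 to the Ethiopian calendar gives 22 Hamle 532 EC.

Hamle 22, 532 EC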